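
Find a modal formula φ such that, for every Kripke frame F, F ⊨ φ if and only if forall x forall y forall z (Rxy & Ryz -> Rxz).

□q → □□q

This is transitivity; the standard corresponding axiom is 4: □q → □□q.
Suppose □q→□□q is valid. Take Rxy, Ryz and set V(q)={w : Rxw}. Then □q at x, so □□q at x, so □q at y, so q at z, i.e. Rxz.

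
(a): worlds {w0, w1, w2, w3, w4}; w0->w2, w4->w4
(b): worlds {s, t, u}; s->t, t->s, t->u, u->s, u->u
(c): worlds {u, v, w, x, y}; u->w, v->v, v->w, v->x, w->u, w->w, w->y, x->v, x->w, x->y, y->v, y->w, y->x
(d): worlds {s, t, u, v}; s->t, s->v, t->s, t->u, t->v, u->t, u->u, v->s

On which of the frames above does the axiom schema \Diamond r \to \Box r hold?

This is the axiom for partial functionality; its first-order frame correspondent is \forall x \forall y \forall z (Rxy \wedge Rxz \to y = z).
(a): ✓.
(b): fails — t sees both s and u.
(c): fails — v sees both v and w.
(d): fails — s sees both t and v.

(a)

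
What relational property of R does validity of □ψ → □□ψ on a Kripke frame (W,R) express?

transitivity: ∀x ∀y ∀z (Rxy ∧ Ryz → Rxz)

This schema is the 4 axiom.
It corresponds to transitivity: ∀x ∀y ∀z (Rxy ∧ Ryz → Rxz).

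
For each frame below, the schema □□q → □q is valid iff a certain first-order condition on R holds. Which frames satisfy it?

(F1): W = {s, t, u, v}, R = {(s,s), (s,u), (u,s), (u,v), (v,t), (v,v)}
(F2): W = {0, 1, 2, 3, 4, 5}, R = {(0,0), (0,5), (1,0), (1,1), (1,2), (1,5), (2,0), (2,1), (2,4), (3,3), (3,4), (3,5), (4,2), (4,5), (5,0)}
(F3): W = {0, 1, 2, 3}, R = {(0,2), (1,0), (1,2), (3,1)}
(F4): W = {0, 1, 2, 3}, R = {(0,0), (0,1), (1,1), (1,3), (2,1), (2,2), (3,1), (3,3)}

Frame correspondent (Sahlqvist): ∀x ∀y (Rxy → ∃z (Rxz ∧ Rzy)) — i.e. density.
(F1): satisfies the condition.
(F2): fails — R45 but no z with R4z and Rz5.
(F3): fails — R10 but no z with R1z and Rz0.
(F4): satisfies the condition.
Valid on: (F1), (F4).

(F1), (F4)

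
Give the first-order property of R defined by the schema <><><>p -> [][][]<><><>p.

forall x forall y forall z ((x R^3 y & x R^3 z) -> exists w (y = w & z R^3 w))

This is a Sahlqvist (Geach-type) schema ◇^3□^0p → □^3◇^3p.
First-order correspondent: forall x forall y forall z ((x R^3 y & x R^3 z) -> exists w (y = w & z R^3 w)).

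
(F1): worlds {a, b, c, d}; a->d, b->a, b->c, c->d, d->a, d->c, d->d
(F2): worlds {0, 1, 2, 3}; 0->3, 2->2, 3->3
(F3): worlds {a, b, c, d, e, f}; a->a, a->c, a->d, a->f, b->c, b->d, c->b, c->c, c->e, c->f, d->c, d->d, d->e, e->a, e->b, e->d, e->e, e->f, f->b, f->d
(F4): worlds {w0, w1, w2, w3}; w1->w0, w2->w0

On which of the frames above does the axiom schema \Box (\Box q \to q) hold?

This is the axiom for shift-reflexivity; its first-order frame correspondent is \forall x \forall y (Rxy \to Ryy).
(F1): fails — Rbc but not Rcc.
(F2): satisfies the condition.
(F3): fails — Rcb but not Rbb.
(F4): fails — Rw1w0 but not Rw0w0.
Valid on: (F2).

(F2)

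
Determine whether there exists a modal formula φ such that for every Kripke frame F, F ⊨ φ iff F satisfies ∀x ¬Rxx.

No

Any modally definable frame class is closed under surjective bounded morphisms.
The 4-cycle (worlds 0,1,2,3 with 0→1→2→3→0) is irreflexive, and the map sending every world to a single reflexive point • is a surjective bounded morphism (forth: every edge maps to (•,•); back: every world has a successor). So any modal formula valid on the 4-cycle is also valid on the reflexive point, which is not irreflexive.
Hence irreflexivity is not modally definable.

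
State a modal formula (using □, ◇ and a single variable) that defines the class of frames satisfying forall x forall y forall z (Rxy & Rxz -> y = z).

◇p → □p

The condition is partial functionality. The CD schema ◇p → □p defines it.
Suppose ◇p→□p is valid. Take Rxy, Rxz and set V(p)={y}. Then ◇p at x, so □p at x, so p at z, i.e. z=y.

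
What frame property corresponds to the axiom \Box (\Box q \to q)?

shift-reflexivity: \forall x \forall y (Rxy \to Ryy)

Suppose □(□q→q) is valid. Take Rxy and set V(q)={w : Ryw}. Then at y, □q holds; since □(□q→q) at x, □q→q at y, so q at y, i.e. Ryy.
Conversely, any frame satisfying \forall x \forall y (Rxy \to Ryy) validates the schema.
So the correspondent is shift-reflexivity.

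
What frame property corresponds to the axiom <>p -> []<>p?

The Euclidean property

Suppose ◇p→□◇p is valid. Take Rxy, Rxz and set V(p)={y}. Then ◇p at x, so □◇p at x, so ◇p at z, so some w with Rzw has p; w=y, i.e. Rzy. By symmetry of the argument, Ryz.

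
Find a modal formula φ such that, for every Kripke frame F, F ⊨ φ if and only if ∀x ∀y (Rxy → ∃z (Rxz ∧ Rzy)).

□□p → □p

A defining formula is □□p → □p (the C4 axiom).
Suppose □□p→□p is valid. Take Rxy and set V(p)={w : xR²w}. Then □□p at x, so □p at x, so p at y, i.e. ∃z(Rxz∧Rzy).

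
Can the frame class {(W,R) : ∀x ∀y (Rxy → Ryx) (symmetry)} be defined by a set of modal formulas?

Yes: it is symmetry, defined by the B schema p → □◇p.
Suppose p→□◇p is valid. Take Rxy and set V(p)={x}. Then p at x, so □◇p at x, so ◇p at y, so some z with Ryz has p; z=x, i.e. Ryx.

Yes, by p → □◇p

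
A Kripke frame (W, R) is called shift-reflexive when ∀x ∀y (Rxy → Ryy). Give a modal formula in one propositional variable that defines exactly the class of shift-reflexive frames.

□(□r → r)

The condition is shift-reflexivity. The T□ schema □(□r → r) defines it.
Suppose □(□r→r) is valid. Take Rxy and set V(r)={w : Ryw}. Then at y, □r holds; since □(□r→r) at x, □r→r at y, so r at y, i.e. Ryy.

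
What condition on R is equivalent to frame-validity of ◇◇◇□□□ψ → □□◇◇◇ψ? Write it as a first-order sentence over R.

∀x ∀y ∀z ((xR³y ∧ xR²z) → ∃w (yR³w ∧ zR³w))

This is a Sahlqvist (Geach-type) schema ◇^3□^3ψ → □^2◇^3ψ.
Minimal-valuation argument: fix x; take any y with xR^3y and any z with xR^2z. Set V(ψ) to the set of worlds R-reachable from y in exactly 3 steps. Then □^3ψ holds at y, so the antecedent holds at x; validity forces ◇^3ψ at z, giving a w with zR^3w and yR^3w.
First-order correspondent: ∀x ∀y ∀z ((xR³y ∧ xR²z) → ∃w (yR³w ∧ zR³w)).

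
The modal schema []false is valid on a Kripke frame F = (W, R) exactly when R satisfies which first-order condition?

emptiness of R: forall x forall y ~Rxy

□⊥ is valid iff no world has any successor (otherwise □⊥ fails at any world with one).
The converse is a direct semantic check.
Frame condition: forall x forall y ~Rxy.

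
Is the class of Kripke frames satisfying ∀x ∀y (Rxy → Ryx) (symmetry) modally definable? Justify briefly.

Yes: it is symmetry, defined by the B schema p → □◇p.
Suppose p→□◇p is valid. Take Rxy and set V(p)={x}. Then p at x, so □◇p at x, so ◇p at y, so some z with Ryz has p; z=x, i.e. Ryx.

Yes — defined by p → □◇p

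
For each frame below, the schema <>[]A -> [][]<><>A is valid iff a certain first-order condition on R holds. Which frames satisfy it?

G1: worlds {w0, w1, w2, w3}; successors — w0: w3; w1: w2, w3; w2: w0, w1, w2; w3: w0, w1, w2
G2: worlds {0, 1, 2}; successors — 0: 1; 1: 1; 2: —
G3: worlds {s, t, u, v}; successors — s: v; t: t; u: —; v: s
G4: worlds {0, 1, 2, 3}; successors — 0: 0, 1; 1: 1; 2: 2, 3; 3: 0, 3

Frame correspondent (Sahlqvist): forall x forall y forall z ((xRy & x R^2 z) -> exists w (yRw & z R^2 w)) — i.e. a generalized confluence (Geach) condition.
G1: fails — w2Rw0, w2R²w0 but no w with w0Rw and w0R²w.
G2: satisfies the condition.
G3: satisfies the condition.
G4: fails — 2R2, 2R²0 but no w with 2Rw and 0R²w.
Valid on: G2, G3.

G2, G3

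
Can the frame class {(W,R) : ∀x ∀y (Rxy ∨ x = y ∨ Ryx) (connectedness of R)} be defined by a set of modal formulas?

If a class were modally definable it would be closed under disjoint unions (Goldblatt–Thomason).
Take 4 disjoint single-world reflexive frames: each is trivially connected, but their disjoint union has 4 worlds with no edge between distinct components, so it is not connected.
Hence connectedness of R is not modally definable.

No — not modally definable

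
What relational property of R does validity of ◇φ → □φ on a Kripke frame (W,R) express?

partial functionality: ∀x ∀y ∀z (Rxy ∧ Rxz → y = z)

Suppose ◇φ→□φ is valid. Take Rxy, Rxz and set V(φ)={y}. Then ◇φ at x, so □φ at x, so φ at z, i.e. z=y.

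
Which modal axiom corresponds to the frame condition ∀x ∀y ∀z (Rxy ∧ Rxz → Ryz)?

A defining formula is ◇ψ → □◇ψ (the 5 axiom).
Suppose ◇ψ→□◇ψ is valid. Take Rxy, Rxz and set V(ψ)={y}. Then ◇ψ at x, so □◇ψ at x, so ◇ψ at z, so some w with Rzw has ψ; w=y, i.e. Rzy. By symmetry of the argument, Ryz.

◇ψ → □◇ψ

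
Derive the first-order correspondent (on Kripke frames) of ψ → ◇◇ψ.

∀x ∃w (x = w ∧ xR²w)

This is a Sahlqvist (Geach-type) schema ◇^0□^0ψ → □^0◇^2ψ.
Minimal-valuation argument: fix x; take any y with xR^0y and any z with xR^0z. Set V(ψ) to the set of worlds R-reachable from y in exactly 0 steps. Then □^0ψ holds at y, so the antecedent holds at x; validity forces ◇^2ψ at z, giving a w with zR^2w and yR^0w.
First-order correspondent: ∀x ∃w (x = w ∧ xR²w).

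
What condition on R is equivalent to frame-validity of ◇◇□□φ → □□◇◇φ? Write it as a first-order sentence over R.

∀x ∀y ∀z ((xR²y ∧ xR²z) → ∃w (yR²w ∧ zR²w))

This is a Sahlqvist (Geach-type) schema ◇^2□^2φ → □^2◇^2φ.
First-order correspondent: ∀x ∀y ∀z ((xR²y ∧ xR²z) → ∃w (yR²w ∧ zR²w)).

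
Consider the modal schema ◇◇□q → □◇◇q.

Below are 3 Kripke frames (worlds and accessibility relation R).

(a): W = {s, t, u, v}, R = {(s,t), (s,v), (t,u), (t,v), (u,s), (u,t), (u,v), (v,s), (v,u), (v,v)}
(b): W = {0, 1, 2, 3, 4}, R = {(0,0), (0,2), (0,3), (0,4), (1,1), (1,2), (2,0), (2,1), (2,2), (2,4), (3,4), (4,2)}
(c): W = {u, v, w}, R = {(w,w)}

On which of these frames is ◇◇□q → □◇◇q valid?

(a), (c)

This is the axiom for a generalized confluence (Geach) condition; its first-order frame correspondent is ∀x ∀y ∀z ((xR²y ∧ xRz) → ∃w (yRw ∧ zR²w)).
(a): ✓.
(b): fails — 0R²3, 0R3 but no w with 3Rw and 3R²w.
(c): ✓.
Valid on: (a), (c).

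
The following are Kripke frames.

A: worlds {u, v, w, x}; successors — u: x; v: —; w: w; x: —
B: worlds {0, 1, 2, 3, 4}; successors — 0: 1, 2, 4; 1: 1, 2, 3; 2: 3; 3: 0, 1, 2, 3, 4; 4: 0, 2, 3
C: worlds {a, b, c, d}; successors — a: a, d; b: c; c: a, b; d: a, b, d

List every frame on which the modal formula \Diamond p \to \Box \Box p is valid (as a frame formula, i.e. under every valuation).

The schema corresponds to a generalized confluence (Geach) condition: \forall x \forall y \forall z ((xRy \wedge x R^2 z) \to \exists w (y = w \wedge z = w)).
A: holds.
B: fails — 0R1, 0R²0 but 1 ≠ 0.
C: fails — aRa, aR²b but a ≠ b.

A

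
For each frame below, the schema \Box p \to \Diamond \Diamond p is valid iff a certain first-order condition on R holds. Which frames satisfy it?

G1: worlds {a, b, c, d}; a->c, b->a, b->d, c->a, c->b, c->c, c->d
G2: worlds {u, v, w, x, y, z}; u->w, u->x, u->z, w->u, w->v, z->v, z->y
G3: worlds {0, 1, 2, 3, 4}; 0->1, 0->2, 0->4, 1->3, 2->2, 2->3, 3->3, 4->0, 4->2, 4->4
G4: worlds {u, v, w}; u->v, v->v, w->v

Frame correspondent (Sahlqvist): \forall x \exists w (xRw \wedge x R^2 w) — i.e. a generalized confluence (Geach) condition.
G1: fails — at b but no w with bRw and bR²w.
G2: fails — at u but no t with uRt and uR²t.
G3: satisfies the condition.
G4: satisfies the condition.
Valid on: G3, G4.

G3, G4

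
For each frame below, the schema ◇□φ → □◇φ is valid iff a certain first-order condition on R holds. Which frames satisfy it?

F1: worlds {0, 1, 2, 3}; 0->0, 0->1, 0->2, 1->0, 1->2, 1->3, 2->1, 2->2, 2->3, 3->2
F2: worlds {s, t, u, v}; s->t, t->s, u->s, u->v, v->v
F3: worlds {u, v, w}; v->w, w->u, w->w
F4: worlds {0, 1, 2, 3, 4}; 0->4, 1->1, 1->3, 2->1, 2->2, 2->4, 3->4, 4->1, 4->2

F1

Frame correspondent (Sahlqvist): ∀x ∀y ∀z (Rxy ∧ Rxz → ∃w (Ryw ∧ Rzw)) — i.e. convergence.
F1: ✓.
F2: fails — Ruv and Rus but v and s have no common successor.
F3: fails — Rww and Rwu but w and u have no common successor.
F4: fails — R11 and R13 but 1 and 3 have no common successor.
Valid on: F1.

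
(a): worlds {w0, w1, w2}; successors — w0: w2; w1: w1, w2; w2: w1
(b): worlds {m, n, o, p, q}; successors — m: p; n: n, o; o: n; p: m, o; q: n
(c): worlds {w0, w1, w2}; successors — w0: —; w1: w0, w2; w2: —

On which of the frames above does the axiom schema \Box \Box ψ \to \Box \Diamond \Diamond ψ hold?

(a)

The schema corresponds to a generalized confluence (Geach) condition: \forall x \forall z (xRz \to \exists w (x R^2 w \wedge z R^2 w)).
(a): condition met.
(b): fails — mRp but no w with mR²w and pR²w.
(c): fails — w1Rw0 but no w with w1R²w and w0R²w.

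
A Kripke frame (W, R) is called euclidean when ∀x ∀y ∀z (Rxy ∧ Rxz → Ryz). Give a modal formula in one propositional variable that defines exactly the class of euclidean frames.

This is the Euclidean property; the standard corresponding axiom is 5: ◇r → □◇r.
Suppose ◇r→□◇r is valid. Take Rxy, Rxz and set V(r)={y}. Then ◇r at x, so □◇r at x, so ◇r at z, so some w with Rzw has r; w=y, i.e. Rzy. By symmetry of the argument, Ryz.

◇r → □◇r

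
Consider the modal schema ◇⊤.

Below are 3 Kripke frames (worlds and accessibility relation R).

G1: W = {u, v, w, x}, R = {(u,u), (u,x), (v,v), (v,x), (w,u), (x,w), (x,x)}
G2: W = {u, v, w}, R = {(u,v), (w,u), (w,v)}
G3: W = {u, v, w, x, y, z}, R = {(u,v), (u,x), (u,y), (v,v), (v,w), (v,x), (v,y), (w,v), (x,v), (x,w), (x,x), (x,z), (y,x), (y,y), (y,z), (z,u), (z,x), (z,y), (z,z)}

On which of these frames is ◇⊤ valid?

G1, G3

This is the axiom for seriality; its first-order frame correspondent is ∀x ∃y Rxy.
G1: ✓.
G2: fails — world v has no successor.
G3: ✓.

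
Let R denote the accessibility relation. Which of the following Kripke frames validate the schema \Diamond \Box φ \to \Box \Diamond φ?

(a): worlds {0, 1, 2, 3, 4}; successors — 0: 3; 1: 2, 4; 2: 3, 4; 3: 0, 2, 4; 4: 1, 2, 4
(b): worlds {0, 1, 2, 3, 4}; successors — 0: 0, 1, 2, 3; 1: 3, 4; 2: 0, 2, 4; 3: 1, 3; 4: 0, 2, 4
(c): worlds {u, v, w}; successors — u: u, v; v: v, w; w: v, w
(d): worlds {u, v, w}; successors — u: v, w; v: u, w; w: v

(c)

The schema corresponds to convergence: \forall x \forall y \forall z (Rxy \wedge Rxz \to \exists w (Ryw \wedge Rzw)).
(a): fails — R34 and R30 but 4 and 0 have no common successor.
(b): fails — R02 and R03 but 2 and 3 have no common successor.
(c): ✓.
(d): fails — Ruv and Ruw but v and w have no common successor.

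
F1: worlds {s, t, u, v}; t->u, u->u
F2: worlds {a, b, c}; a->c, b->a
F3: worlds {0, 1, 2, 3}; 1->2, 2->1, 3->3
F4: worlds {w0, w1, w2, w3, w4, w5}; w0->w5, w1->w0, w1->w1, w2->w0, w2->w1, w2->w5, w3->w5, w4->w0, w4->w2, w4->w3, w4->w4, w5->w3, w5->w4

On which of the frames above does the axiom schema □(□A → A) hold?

Frame correspondent (Sahlqvist): ∀x ∀y (Rxy → Ryy) — i.e. shift-reflexivity.
F1: satisfies the condition.
F2: fails — Rac but not Rcc.
F3: fails — R12 but not R22.
F4: fails — Rw1w0 but not Rw0w0.

F1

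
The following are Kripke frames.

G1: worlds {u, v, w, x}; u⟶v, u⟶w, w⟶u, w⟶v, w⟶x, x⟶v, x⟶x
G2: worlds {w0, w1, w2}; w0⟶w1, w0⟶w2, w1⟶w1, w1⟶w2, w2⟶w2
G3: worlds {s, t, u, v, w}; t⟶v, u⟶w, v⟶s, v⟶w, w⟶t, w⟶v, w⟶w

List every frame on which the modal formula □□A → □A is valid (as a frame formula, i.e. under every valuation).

The schema corresponds to density: ∀x ∀y (Rxy → ∃z (Rxz ∧ Rzy)).
G1: fails — Rwu but no z with Rwz and Rzu.
G2: holds.
G3: fails — Rtv but no z with Rtz and Rzv.

G2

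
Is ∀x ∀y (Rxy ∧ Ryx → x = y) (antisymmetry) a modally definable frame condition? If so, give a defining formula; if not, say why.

If a class were modally definable it would be closed under surjective bounded morphisms (Goldblatt–Thomason).
The 4-cycle (worlds 0,1,2,3 with 0→1→2→3→0) is antisymmetric. Sending even-indexed worlds to a and odd-indexed worlds to b is a surjective bounded morphism onto the two-world frame with a↔b, which is not antisymmetric.
So no modal formula (or set of formulas) defines exactly the antisymmetric frames.

No — not modally definable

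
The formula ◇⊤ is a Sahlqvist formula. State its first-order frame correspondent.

This is a form of the D axiom.
It corresponds to seriality: ∀x ∃y Rxy.

seriality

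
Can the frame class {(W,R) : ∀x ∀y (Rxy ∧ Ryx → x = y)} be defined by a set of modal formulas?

If a class were modally definable it would be closed under surjective bounded morphisms (Goldblatt–Thomason).
The 8-cycle (worlds 0,1,2,3,4,5,6,7 with 0→1→2→3→4→5→6→7→0) is antisymmetric. Sending even-indexed worlds to a and odd-indexed worlds to b is a surjective bounded morphism onto the two-world frame with a↔b, which is not antisymmetric.
So the class is not modally definable.

No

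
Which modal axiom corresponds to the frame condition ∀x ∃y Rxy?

□q → ◇q

This is seriality; the standard corresponding axiom is D: □q → ◇q.
Suppose □q→◇q is valid. At any x set V(q)=W. Then □q at x, so ◇q at x, so x has a successor.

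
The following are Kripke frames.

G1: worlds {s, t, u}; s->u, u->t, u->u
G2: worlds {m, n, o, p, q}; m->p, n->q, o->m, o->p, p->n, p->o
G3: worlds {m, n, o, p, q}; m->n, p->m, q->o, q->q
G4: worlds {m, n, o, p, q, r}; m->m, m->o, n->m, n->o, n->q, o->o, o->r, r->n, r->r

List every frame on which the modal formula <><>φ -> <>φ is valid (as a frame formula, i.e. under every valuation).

none

Frame correspondent (Sahlqvist): forall x forall y forall z (Rxy & Ryz -> Rxz) — i.e. transitivity.
G1: fails — Rsu and Rut but not Rst.
G2: fails — Rop and Rpn but not Ron.
G3: fails — Rpm and Rmn but not Rpn.
G4: fails — Rrn and Rno but not Rro.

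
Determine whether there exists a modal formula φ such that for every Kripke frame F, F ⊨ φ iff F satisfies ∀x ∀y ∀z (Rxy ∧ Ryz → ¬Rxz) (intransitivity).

No

Modal frame validity is preserved under surjective bounded morphisms.
The 5-cycle (worlds 0,1,2,3,4 with 0→1→2→3→4→0) is intransitive. Mapping every world to a single reflexive point • is a surjective bounded morphism; the reflexive point is not intransitive (R••∧R•• but R••).
Hence intransitivity is not modally definable.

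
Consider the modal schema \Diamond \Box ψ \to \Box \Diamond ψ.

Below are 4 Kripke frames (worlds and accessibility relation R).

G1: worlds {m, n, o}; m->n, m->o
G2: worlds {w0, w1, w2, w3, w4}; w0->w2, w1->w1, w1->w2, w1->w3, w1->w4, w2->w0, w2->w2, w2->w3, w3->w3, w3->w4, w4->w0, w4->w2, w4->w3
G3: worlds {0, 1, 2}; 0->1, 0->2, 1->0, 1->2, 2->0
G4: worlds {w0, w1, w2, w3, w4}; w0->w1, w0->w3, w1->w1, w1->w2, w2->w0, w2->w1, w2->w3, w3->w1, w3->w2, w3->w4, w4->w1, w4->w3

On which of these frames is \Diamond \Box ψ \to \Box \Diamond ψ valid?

G4

Frame correspondent (Sahlqvist): \forall x \forall y \forall z (Rxy \wedge Rxz \to \exists w (Ryw \wedge Rzw)) — i.e. convergence.
G1: fails — Rmo and Rmo but o and o have no common successor.
G2: fails — Rw2w0 and Rw2w3 but w0 and w3 have no common successor.
G3: fails — R10 and R12 but 0 and 2 have no common successor.
G4: satisfies the condition.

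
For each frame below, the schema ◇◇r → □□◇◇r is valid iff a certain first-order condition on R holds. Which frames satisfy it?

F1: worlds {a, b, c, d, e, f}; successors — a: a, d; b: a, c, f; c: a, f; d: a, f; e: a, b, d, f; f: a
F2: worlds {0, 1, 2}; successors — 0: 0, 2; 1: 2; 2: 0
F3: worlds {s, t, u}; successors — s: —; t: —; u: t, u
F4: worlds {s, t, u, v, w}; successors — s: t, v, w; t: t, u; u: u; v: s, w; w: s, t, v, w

The schema corresponds to a generalized confluence (Geach) condition: ∀x ∀y ∀z ((xR²y ∧ xR²z) → ∃w (y = w ∧ zR²w)).
F1: fails — aR²f, aR²d but no w with f=w and dR²w.
F2: holds.
F3: fails — uR²t, uR²t but no w with t=w and tR²w.
F4: fails — sR²s, sR²t but no w* with s=w* and tR²w*.
Valid on: F2.

F2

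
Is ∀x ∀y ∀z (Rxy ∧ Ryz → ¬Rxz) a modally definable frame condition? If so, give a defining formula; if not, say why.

Not definable by any modal formula

Modal frame validity is preserved under surjective bounded morphisms.
The 7-cycle (worlds a,b,c,d,e,f,g with a→b→c→d→e→f→g→a) is intransitive. Mapping every world to a single reflexive point • is a surjective bounded morphism; the reflexive point is not intransitive (R••∧R•• but R••).
Hence intransitivity is not modally definable.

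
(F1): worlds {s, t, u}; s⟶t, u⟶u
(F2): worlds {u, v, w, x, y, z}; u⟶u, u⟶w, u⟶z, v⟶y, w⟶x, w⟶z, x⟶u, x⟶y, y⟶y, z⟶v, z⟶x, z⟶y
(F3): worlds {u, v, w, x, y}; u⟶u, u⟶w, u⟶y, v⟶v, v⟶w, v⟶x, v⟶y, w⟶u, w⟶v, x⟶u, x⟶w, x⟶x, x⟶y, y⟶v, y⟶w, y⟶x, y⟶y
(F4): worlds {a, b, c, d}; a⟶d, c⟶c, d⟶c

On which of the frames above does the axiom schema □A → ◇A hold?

(F2), (F3)

The schema corresponds to seriality: ∀x ∃y Rxy.
(F1): fails — world t has no successor.
(F2): holds.
(F3): holds.
(F4): fails — world b has no successor.
Valid on: (F2), (F3).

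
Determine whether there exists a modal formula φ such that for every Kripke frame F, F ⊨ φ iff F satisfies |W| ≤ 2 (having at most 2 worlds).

No

Modal frame validity is preserved under disjoint unions.
Any modal formula valid on each of 3 disjoint one-world frames is valid on their disjoint union (validity is preserved under disjoint unions). Each one-world frame has |W|=1≤2, but the union has |W|=3.
So the class is not modally definable.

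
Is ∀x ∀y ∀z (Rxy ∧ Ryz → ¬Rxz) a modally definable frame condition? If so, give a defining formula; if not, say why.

Not definable by any modal formula

Modal frame validity is preserved under surjective bounded morphisms.
The 3-cycle (worlds w0,w1,w2 with w0→w1→w2→w0) is intransitive. Mapping every world to a single reflexive point • is a surjective bounded morphism; the reflexive point is not intransitive (R••∧R•• but R••).
Hence intransitivity is not modally definable.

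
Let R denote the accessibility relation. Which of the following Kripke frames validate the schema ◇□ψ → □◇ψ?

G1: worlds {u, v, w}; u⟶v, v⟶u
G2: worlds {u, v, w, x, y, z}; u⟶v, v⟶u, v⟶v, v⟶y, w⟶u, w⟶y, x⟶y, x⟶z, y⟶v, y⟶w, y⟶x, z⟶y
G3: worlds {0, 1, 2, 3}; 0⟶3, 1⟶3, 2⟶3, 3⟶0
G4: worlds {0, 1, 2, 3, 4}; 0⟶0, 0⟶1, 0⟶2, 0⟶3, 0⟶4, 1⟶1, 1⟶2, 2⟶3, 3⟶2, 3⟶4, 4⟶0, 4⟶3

Frame correspondent (Sahlqvist): ∀x ∀y ∀z (Rxy ∧ Rxz → ∃w (Ryw ∧ Rzw)) — i.e. convergence.
G1: ✓.
G2: fails — Rxy and Rxz but y and z have no common successor.
G3: ✓.
G4: fails — R02 and R01 but 2 and 1 have no common successor.

G1, G3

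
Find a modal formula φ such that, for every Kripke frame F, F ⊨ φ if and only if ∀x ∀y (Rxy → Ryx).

This is symmetry; the standard corresponding axiom is B: s → □◇s.

s → □◇s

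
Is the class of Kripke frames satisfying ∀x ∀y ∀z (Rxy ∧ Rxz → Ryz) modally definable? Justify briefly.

Yes: it is the Euclidean property, defined by the 5 schema ◇r → □◇r.
Suppose ◇r→□◇r is valid. Take Rxy, Rxz and set V(r)={y}. Then ◇r at x, so □◇r at x, so ◇r at z, so some w with Rzw has r; w=y, i.e. Rzy. By symmetry of the argument, Ryz.

Yes, by ◇r → □◇r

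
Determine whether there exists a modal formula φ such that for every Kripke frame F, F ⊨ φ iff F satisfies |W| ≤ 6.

If a class were modally definable it would be closed under disjoint unions (Goldblatt–Thomason).
Any modal formula valid on each of 7 disjoint one-world frames is valid on their disjoint union (validity is preserved under disjoint unions). Each one-world frame has |W|=1≤6, but the union has |W|=7.
So the class is not modally definable.

Not definable by any modal formula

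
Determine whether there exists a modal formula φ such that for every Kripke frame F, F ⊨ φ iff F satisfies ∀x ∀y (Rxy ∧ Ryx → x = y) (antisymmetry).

No

Any modally definable frame class is closed under surjective bounded morphisms.
The 6-cycle (worlds a,b,c,d,e,f with a→b→c→d→e→f→a) is antisymmetric. Sending even-indexed worlds to s and odd-indexed worlds to t is a surjective bounded morphism onto the two-world frame with s↔t, which is not antisymmetric.
So the class is not modally definable.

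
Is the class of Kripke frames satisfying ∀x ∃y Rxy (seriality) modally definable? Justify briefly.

Yes — defined by □r → ◇r

Yes: it is seriality, defined by the D schema □r → ◇r.
Suppose □r→◇r is valid. At any x set V(r)=W. Then □r at x, so ◇r at x, so x has a successor.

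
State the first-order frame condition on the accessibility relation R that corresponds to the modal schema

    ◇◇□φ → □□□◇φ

This is a Sahlqvist (Geach-type) schema ◇^2□^1φ → □^3◇^1φ.
First-order correspondent: ∀x ∀y ∀z ((xR²y ∧ xR³z) → ∃w (yRw ∧ zRw)).

∀x ∀y ∀z ((xR²y ∧ xR³z) → ∃w (yRw ∧ zRw))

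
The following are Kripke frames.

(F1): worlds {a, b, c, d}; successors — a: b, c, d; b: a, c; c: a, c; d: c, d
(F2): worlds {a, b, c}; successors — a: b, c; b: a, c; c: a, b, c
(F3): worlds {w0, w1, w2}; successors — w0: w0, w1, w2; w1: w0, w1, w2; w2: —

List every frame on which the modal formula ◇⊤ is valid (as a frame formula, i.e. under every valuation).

Frame correspondent (Sahlqvist): ∀x ∃y Rxy — i.e. seriality.
(F1): ✓.
(F2): ✓.
(F3): fails — world w2 has no successor.

(F1), (F2)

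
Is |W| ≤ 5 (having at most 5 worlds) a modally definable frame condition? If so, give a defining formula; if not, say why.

If a class were modally definable it would be closed under disjoint unions (Goldblatt–Thomason).
Any modal formula valid on each of 6 disjoint one-world frames is valid on their disjoint union (validity is preserved under disjoint unions). Each one-world frame has |W|=1≤5, but the union has |W|=6.
Hence having at most 5 worlds is not modally definable.

Not definable by any modal formula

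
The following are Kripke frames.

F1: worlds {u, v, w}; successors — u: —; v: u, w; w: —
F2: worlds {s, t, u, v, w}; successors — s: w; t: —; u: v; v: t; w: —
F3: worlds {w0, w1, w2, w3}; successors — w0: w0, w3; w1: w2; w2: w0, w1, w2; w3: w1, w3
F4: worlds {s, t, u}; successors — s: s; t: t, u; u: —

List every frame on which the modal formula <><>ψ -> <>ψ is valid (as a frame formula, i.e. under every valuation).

F1, F4

The schema corresponds to a generalized confluence (Geach) condition: forall x forall y (x R^2 y -> exists w (y = w & xRw)).
F1: holds.
F2: fails — uR²t but no w* with t=w* and uRw*.
F3: fails — w0R²w1 but no w with w1=w and w0Rw.
F4: holds.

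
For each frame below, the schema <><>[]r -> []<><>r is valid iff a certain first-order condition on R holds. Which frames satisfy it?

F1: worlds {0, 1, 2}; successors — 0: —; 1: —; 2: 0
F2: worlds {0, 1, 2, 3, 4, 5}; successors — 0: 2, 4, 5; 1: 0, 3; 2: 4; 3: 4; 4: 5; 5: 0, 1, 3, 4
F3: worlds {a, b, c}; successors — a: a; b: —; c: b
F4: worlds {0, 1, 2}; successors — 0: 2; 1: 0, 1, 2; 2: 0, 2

This is the axiom for a generalized confluence (Geach) condition; its first-order frame correspondent is forall x forall y forall z ((x R^2 y & xRz) -> exists w (yRw & z R^2 w)).
F1: satisfies the condition.
F2: fails — 0R²1, 0R2 but no w with 1Rw and 2R²w.
F3: satisfies the condition.
F4: satisfies the condition.
Valid on: F1, F3, F4.

F1, F3, F4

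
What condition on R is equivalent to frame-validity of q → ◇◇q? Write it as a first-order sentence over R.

This is a Sahlqvist (Geach-type) schema ◇^0□^0q → □^0◇^2q.
Minimal-valuation argument: fix x; take any y with xR^0y and any z with xR^0z. Set V(q) to the set of worlds R-reachable from y in exactly 0 steps. Then □^0q holds at y, so the antecedent holds at x; validity forces ◇^2q at z, giving a w with zR^2w and yR^0w.
First-order correspondent: ∀x ∃w (x = w ∧ xR²w).

∀x ∃w (x = w ∧ xR²w)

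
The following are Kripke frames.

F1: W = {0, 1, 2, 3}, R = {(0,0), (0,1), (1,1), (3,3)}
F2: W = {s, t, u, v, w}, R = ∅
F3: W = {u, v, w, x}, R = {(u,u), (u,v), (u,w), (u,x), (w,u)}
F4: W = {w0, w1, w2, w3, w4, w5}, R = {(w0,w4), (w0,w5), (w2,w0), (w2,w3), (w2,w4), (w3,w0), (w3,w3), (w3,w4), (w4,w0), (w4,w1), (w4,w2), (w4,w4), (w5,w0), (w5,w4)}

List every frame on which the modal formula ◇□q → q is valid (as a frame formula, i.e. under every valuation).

F2

Frame correspondent (Sahlqvist): ∀x ∀y (Rxy → Ryx) — i.e. symmetry.
F1: fails — R01 but not R10.
F2: satisfies the condition.
F3: fails — Ruv but not Rvu.
F4: fails — Rw3w0 but not Rw0w3.
Valid on: F2.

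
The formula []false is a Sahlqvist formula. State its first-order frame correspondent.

This schema is the Ver axiom.
It corresponds to emptiness of R: forall x forall y ~Rxy.

emptiness of R: forall x forall y ~Rxy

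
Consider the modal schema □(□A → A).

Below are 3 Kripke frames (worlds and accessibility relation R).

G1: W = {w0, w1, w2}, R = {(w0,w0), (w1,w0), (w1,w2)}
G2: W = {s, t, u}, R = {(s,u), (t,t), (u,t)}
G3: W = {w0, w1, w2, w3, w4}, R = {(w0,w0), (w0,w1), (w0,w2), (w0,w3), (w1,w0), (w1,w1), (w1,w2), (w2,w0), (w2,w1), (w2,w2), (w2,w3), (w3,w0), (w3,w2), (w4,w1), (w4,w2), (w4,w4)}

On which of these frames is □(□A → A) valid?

This is the axiom for shift-reflexivity; its first-order frame correspondent is ∀x ∀y (Rxy → Ryy).
G1: fails — Rw1w2 but not Rw2w2.
G2: fails — Rsu but not Ruu.
G3: fails — Rw0w3 but not Rw3w3.

none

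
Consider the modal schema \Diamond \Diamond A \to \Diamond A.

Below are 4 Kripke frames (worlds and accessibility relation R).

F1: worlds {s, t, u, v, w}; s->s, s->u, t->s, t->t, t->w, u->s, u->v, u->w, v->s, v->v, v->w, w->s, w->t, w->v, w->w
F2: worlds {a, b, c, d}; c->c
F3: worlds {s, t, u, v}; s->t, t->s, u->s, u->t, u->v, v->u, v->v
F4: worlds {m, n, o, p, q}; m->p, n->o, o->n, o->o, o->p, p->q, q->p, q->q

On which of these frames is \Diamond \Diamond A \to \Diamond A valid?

F2

This is the axiom for transitivity; its first-order frame correspondent is \forall x \forall y \forall z (Rxy \wedge Ryz \to Rxz).
F1: fails — Ruw and Rwt but not Rut.
F2: condition met.
F3: fails — Ruv and Rvu but not Ruu.
F4: fails — Rop and Rpq but not Roq.
Valid on: F2.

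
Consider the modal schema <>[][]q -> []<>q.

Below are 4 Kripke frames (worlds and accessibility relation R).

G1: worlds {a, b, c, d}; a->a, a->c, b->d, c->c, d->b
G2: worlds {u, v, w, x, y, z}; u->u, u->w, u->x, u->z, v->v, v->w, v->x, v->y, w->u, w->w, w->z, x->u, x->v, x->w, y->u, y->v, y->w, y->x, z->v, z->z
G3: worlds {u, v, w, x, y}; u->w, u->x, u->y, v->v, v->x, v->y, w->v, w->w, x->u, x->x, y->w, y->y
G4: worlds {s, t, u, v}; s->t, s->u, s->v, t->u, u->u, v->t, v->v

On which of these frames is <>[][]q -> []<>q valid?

G2

The schema corresponds to a generalized confluence (Geach) condition: forall x forall y forall z ((xRy & xRz) -> exists w (y R^2 w & zRw)).
G1: fails — bRd, bRd but no w with dR²w and dRw.
G2: holds.
G3: fails — uRy, uRx but no t with yR²t and xRt.
G4: fails — sRt, sRv but no w with tR²w and vRw.
Valid on: G2.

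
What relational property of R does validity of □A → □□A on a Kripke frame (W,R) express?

Suppose □A→□□A is valid. Take Rxy, Ryz and set V(A)={w : Rxw}. Then □A at x, so □□A at x, so □A at y, so A at z, i.e. Rxz.
Conversely, on a frame with transitivity the schema holds at every world under every valuation.
So the correspondent is transitivity.

transitivity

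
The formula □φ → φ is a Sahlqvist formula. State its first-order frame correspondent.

Suppose □φ→φ is valid. At any x set V(φ)={w : Rxw}. Then □φ holds at x, so φ holds at x, i.e. Rxx.

reflexivity: ∀x Rxx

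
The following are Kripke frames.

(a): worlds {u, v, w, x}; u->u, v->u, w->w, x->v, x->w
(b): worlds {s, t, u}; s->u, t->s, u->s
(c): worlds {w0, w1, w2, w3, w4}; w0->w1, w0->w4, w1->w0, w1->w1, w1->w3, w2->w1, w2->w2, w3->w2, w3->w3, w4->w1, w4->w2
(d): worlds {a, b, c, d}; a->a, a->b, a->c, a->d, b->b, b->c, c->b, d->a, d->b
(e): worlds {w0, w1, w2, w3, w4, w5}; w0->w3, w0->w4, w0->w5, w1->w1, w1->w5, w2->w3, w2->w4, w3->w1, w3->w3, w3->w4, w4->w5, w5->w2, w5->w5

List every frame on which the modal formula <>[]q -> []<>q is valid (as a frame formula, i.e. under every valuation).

Frame correspondent (Sahlqvist): forall x forall y forall z (Rxy & Rxz -> exists w (Ryw & Rzw)) — i.e. convergence.
(a): fails — Rxw and Rxv but w and v have no common successor.
(b): satisfies the condition.
(c): fails — Rw1w0 and Rw1w3 but w0 and w3 have no common successor.
(d): satisfies the condition.
(e): fails — Rw0w4 and Rw0w3 but w4 and w3 have no common successor.
Valid on: (b), (d).

(b), (d)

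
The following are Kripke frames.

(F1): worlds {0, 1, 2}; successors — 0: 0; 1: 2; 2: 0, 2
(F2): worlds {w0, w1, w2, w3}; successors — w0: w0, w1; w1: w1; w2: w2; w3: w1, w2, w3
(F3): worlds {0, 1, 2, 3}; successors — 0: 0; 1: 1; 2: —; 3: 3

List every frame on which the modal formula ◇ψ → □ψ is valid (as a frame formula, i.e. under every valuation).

The schema corresponds to partial functionality: ∀x ∀y ∀z (Rxy ∧ Rxz → y = z).
(F1): fails — 2 sees both 0 and 2.
(F2): fails — w0 sees both w0 and w1.
(F3): condition met.
Valid on: (F3).

(F3)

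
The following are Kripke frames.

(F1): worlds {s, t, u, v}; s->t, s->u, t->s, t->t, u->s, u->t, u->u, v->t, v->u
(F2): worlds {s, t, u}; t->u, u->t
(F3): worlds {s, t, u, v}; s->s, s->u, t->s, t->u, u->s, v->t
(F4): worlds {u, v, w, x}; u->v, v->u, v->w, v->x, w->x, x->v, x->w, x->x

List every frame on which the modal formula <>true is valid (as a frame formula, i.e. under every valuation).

(F1), (F3), (F4)

The schema corresponds to seriality: forall x exists y Rxy.
(F1): ✓.
(F2): fails — world s has no successor.
(F3): ✓.
(F4): ✓.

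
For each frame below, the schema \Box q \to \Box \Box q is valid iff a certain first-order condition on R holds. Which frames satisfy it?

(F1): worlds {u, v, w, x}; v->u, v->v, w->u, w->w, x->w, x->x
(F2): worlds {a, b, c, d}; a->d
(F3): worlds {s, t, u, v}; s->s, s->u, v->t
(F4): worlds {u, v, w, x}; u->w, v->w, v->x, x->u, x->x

(F2), (F3)

Frame correspondent (Sahlqvist): \forall x \forall y \forall z (Rxy \wedge Ryz \to Rxz) — i.e. transitivity.
(F1): fails — Rxw and Rwu but not Rxu.
(F2): condition met.
(F3): condition met.
(F4): fails — Rxu and Ruw but not Rxw.
Valid on: (F2), (F3).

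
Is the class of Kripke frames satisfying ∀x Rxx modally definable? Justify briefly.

The condition is reflexivity. A defining modal formula is □r → r.
Suppose □r→r is valid. At any x set V(r)={w : Rxw}. Then □r holds at x, so r holds at x, i.e. Rxx.

Definable; □r → r defines it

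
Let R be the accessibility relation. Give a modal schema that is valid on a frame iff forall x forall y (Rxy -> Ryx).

A defining formula is s → □◇s (the B axiom).
Suppose s→□◇s is valid. Take Rxy and set V(s)={x}. Then s at x, so □◇s at x, so ◇s at y, so some z with Ryz has s; z=x, i.e. Ryx.

s → □◇s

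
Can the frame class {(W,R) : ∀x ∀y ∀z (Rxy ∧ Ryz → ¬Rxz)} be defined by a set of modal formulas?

No

Modal frame validity is preserved under surjective bounded morphisms.
The 7-cycle (worlds a,b,c,d,e,f,g with a→b→c→d→e→f→g→a) is intransitive. Mapping every world to a single reflexive point • is a surjective bounded morphism; the reflexive point is not intransitive (R••∧R•• but R••).
So the class is not modally definable.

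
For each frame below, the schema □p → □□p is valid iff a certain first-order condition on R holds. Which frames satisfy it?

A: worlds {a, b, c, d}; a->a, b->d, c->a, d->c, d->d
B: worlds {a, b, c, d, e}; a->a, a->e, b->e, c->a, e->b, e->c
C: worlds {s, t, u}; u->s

C

Frame correspondent (Sahlqvist): ∀x ∀y ∀z (Rxy ∧ Ryz → Rxz) — i.e. transitivity.
A: fails — Rdc and Rca but not Rda.
B: fails — Reb and Rbe but not Ree.
C: ✓.
Valid on: C.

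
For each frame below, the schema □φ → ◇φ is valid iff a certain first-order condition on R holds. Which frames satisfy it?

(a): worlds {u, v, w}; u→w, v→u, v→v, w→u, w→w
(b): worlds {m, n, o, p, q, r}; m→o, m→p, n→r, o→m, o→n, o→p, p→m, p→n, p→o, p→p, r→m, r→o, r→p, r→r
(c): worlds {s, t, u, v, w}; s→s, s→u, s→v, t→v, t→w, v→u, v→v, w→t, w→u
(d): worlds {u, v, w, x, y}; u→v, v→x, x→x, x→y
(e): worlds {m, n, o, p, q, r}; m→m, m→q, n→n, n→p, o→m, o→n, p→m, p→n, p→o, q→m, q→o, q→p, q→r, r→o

This is the axiom for seriality; its first-order frame correspondent is ∀x ∃y Rxy.
(a): holds.
(b): fails — world q has no successor.
(c): fails — world u has no successor.
(d): fails — world w has no successor.
(e): holds.

(a), (e)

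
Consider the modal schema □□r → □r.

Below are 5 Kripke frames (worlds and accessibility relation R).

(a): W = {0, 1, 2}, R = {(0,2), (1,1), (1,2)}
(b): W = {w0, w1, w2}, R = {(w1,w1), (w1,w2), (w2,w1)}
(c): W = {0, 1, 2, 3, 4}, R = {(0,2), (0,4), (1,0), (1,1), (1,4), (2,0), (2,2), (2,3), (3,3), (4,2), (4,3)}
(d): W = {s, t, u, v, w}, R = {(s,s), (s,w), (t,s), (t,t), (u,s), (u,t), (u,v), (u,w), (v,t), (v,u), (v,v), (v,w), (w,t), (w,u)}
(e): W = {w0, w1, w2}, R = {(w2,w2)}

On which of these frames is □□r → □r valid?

(b), (e)

Frame correspondent (Sahlqvist): ∀x ∀y (Rxy → ∃z (Rxz ∧ Rzy)) — i.e. density.
(a): fails — R02 but no z with R0z and Rz2.
(b): condition met.
(c): fails — R04 but no z with R0z and Rz4.
(d): fails — Rwu but no z with Rwz and Rzu.
(e): condition met.
Valid on: (b), (e).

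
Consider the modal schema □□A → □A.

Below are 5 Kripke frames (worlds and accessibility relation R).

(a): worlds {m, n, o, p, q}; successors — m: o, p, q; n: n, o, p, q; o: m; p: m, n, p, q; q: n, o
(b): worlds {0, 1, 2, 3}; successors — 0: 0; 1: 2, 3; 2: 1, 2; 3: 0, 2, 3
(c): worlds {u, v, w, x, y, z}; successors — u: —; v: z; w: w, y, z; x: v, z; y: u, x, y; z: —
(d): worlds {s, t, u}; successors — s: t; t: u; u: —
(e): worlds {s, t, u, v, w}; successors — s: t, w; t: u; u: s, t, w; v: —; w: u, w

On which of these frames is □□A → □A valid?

(b)

This is the axiom for density; its first-order frame correspondent is ∀x ∀y (Rxy → ∃z (Rxz ∧ Rzy)).
(a): fails — Rom but no z with Roz and Rzm.
(b): satisfies the condition.
(c): fails — Rvz but no t with Rvt and Rtz.
(d): fails — Rtu but no z with Rtz and Rzu.
(e): fails — Rus but no z with Ruz and Rzs.
Valid on: (b).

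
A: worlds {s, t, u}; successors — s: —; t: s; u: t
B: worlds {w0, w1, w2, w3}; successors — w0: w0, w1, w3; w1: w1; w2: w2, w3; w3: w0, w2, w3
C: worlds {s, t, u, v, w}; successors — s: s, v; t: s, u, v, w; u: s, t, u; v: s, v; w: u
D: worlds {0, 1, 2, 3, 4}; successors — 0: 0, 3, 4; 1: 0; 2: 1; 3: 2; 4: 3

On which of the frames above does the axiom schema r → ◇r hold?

B

The schema corresponds to reflexivity: ∀x Rxx.
A: fails — world s does not see itself.
B: condition met.
C: fails — world t does not see itself.
D: fails — world 1 does not see itself.
Valid on: B.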